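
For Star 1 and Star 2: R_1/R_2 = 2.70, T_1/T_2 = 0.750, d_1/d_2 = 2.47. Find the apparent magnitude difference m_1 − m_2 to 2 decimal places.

1.06

L_1/L_2 = (2.70)²(0.750)⁴ = 2.307.
F_1/F_2 = (L_1/L_2)/(d_1/d_2)² = 2.307/6.101 = 0.3781.
m_1 − m_2 = −2.5 log₁₀(0.3781) = 1.06.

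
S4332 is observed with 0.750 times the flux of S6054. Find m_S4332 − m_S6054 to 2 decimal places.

m_S4332 − m_S6054 = −2.5 log₁₀(F_S4332/F_S6054) = −2.5 log₁₀(0.750) = −2.5 × (-0.125) = 0.312.

0.31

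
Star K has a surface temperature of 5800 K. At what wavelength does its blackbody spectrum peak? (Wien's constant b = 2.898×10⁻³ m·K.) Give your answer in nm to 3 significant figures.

500 nm

λ_max = b/T = 2.898×10⁻³ / 5800 = 5.00×10^-7 m = 499.7 nm.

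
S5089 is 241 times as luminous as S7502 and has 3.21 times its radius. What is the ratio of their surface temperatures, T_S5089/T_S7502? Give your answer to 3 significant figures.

2.20

L ∝ R²T⁴ gives T ∝ (L/R²)^(1/4), so
T_S5089/T_S7502 = (241 / 3.21²)^(1/4) = (23.39)^(1/4) = 2.199.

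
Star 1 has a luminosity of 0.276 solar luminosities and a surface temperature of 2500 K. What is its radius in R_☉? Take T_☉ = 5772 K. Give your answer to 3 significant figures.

R/R_☉ = √(L/L_☉) / (T/T_☉)² = √(0.276) / (0.4331)²
       = 0.5254 / 0.1876 = 2.800.

2.80 R_☉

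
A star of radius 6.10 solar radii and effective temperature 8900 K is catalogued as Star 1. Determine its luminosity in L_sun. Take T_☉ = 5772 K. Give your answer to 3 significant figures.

210 L_sun

L/L_☉ = (R/R_☉)² (T/T_☉)⁴ = (6.10)² × (8900/5772)⁴
       = 37.21 × (1.542)⁴ = 37.21 × 5.653 = 210.3.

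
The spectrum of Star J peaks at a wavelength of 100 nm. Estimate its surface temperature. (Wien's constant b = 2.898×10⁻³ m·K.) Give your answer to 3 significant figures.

T = b/λ_max = 2.898×10⁻³ / (100×10⁻⁹) = 2.898×10^4 K.

2.90×10^4 K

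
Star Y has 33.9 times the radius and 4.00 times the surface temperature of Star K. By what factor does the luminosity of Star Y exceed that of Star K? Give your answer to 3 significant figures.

From the Stefan–Boltzmann law, L ∝ R²T⁴, so
L_Y/L_K = (R_Y/R_K)² (T_Y/T_K)⁴ = (33.9)² × (4.00)⁴ = 1149 × 256.0 = 2.942×10^5.

2.94×10^5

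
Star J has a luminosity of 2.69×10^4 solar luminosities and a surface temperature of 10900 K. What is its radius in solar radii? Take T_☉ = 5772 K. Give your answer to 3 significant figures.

R/R_☉ = √(L/L_☉) / (T/T_☉)² = √(2.69×10^4) / (1.888)²
       = 164.0 / 3.566 = 45.99.

46.0 solar radii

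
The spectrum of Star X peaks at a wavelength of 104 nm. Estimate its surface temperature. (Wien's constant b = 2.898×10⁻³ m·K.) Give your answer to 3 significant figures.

2.79×10^4 K

T = b/λ_max = 2.898×10⁻³ / (104×10⁻⁹) = 2.787×10^4 K.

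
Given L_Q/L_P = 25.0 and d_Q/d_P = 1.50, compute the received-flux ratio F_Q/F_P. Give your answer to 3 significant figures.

11.1

F = L/(4πd²), so F_Q/F_P = (L_Q/L_P) / (d_Q/d_P)²
= 25.0 / (1.50)² = 25.0 / 2.250 = 11.11.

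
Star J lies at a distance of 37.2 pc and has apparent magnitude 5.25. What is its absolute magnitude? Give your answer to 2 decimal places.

2.40

M = m − 5 log₁₀(d/10 pc) = 5.25 − 5 log₁₀(37.2/10)
  = 5.25 − 5 × 0.571 = 5.25 − 2.85 = 2.40.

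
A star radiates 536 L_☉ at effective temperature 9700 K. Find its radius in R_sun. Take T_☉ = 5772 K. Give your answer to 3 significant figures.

R/R_☉ = √(L/L_☉) / (T/T_☉)² = √(536) / (1.681)²
       = 23.15 / 2.824 = 8.198.

8.20 R_sun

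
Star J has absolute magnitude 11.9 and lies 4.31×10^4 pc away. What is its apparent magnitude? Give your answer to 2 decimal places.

m = M + 5 log₁₀(d/10 pc) = 11.9 + 5 log₁₀(4.31×10^4/10)
  = 11.9 + 5 × 3.634 = 11.9 + 18.17 = 30.07.

30.07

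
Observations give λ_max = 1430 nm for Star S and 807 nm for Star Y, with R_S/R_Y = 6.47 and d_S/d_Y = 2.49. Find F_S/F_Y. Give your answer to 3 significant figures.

0.685

Wien's law: T_S/T_Y = λ_Y/λ_S = 807/1430 = 0.5643.
L_S/L_Y = (R_S/R_Y)²(T_S/T_Y)⁴ = (6.47)²(0.5643)⁴ = 4.246.
F_S/F_Y = (L_S/L_Y)/(d_S/d_Y)² = 4.246/(2.49)² = 0.6848.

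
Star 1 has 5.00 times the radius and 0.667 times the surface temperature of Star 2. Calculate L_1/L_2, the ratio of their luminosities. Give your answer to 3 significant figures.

From the Stefan–Boltzmann law, L ∝ R²T⁴, so
L_1/L_2 = (R_1/R_2)² (T_1/T_2)⁴ = (5.00)² × (0.667)⁴ = 25.00 × 0.1979 = 4.948.

4.95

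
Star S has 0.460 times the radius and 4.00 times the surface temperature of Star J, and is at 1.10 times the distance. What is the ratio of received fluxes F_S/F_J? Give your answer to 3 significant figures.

L_S/L_J = (R_S/R_J)²(T_S/T_J)⁴ = (0.460)² × (4.00)⁴ = 54.17.
F_S/F_J = (L_S/L_J)/(d_S/d_J)² = 54.17 / (1.10)² = 44.77.

44.8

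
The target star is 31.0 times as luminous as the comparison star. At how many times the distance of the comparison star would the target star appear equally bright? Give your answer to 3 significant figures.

5.57

Equal flux requires L_t/d_t² = L_c/d_c², so d_t/d_c = √(L_t/L_c)
= √(31.0) = 5.568.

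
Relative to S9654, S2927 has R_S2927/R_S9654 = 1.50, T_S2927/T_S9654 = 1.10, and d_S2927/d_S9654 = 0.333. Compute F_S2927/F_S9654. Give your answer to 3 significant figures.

L_S2927/L_S9654 = (R_S2927/R_S9654)²(T_S2927/T_S9654)⁴ = (1.50)² × (1.10)⁴ = 3.294.
F_S2927/F_S9654 = (L_S2927/L_S9654)/(d_S2927/d_S9654)² = 3.294 / (0.333)² = 29.71.

29.7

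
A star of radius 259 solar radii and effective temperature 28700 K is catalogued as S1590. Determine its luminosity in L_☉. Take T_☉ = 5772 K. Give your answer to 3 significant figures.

4.10×10^7 L_☉

L/L_☉ = (R/R_☉)² (T/T_☉)⁴ = (259)² × (28700/5772)⁴
       = 6.708×10^4 × (4.972)⁴ = 6.708×10^4 × 611.3 = 4.100×10^7.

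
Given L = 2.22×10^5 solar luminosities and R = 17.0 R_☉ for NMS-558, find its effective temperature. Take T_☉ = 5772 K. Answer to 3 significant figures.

T/T_☉ = (L/L_☉)^(1/4) / (R/R_☉)^(1/2)
T = 5772 × (2.22×10^5)^(1/4) / √(17.0) = 5772 × 21.71 / 4.123 = 3.039×10^4 K.

3.04×10^4 K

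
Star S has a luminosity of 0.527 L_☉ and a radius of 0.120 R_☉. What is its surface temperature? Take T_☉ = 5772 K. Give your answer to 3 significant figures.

1.42×10^4 K

T/T_☉ = (L/L_☉)^(1/4) / (R/R_☉)^(1/2)
T = 5772 × (0.527)^(1/4) / √(0.120) = 5772 × 0.8520 / 0.3464 = 1.420×10^4 K.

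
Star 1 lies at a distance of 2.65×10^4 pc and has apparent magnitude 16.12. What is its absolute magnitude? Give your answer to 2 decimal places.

-1.00

M = m − 5 log₁₀(d/10 pc) = 16.12 − 5 log₁₀(2.65×10^4/10)
  = 16.12 − 5 × 3.423 = 16.12 − 17.12 = -1.00.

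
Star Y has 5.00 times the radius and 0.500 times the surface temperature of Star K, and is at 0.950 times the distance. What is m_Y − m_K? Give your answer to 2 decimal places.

L_Y/L_K = (5.00)²(0.500)⁴ = 1.562.
F_Y/F_K = (L_Y/L_K)/(d_Y/d_K)² = 1.562/0.9025 = 1.731.
m_Y − m_K = −2.5 log₁₀(1.731) = -0.60.

-0.60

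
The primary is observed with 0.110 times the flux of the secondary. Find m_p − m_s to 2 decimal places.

2.40

m_p − m_s = −2.5 log₁₀(F_p/F_s) = −2.5 log₁₀(0.110) = −2.5 × (-0.959) = 2.397.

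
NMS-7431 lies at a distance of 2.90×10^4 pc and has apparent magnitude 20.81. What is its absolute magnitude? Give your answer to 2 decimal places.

3.50

M = m − 5 log₁₀(d/10 pc) = 20.81 − 5 log₁₀(2.90×10^4/10)
  = 20.81 − 5 × 3.462 = 20.81 − 17.31 = 3.50.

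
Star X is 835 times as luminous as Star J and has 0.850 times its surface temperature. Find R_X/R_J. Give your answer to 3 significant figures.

L ∝ R²T⁴ gives R ∝ √L / T², so
R_X/R_J = √(835) / (0.850)² = 28.90 / 0.7225 = 39.99.

40.0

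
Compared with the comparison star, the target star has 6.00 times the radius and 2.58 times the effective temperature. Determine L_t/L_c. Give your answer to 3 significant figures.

1.60×10^3

From the Stefan–Boltzmann law, L ∝ R²T⁴, so
L_t/L_c = (R_t/R_c)² (T_t/T_c)⁴ = (6.00)² × (2.58)⁴ = 36.00 × 44.31 = 1595.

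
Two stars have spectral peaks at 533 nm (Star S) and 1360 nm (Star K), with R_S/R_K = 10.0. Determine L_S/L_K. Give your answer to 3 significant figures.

Wien's law gives T ∝ 1/λ_max, so T_S/T_K = λ_K/λ_S = 1360/533 = 2.552.
Then L ∝ R²T⁴ gives L_S/L_K = (10.0)² × (2.552)⁴ = 100.0 × 42.39 = 4239.

4.24×10^3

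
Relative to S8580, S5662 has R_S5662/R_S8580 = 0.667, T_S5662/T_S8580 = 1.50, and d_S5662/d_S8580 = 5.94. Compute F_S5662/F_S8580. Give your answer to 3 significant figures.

L_S5662/L_S8580 = (R_S5662/R_S8580)²(T_S5662/T_S8580)⁴ = (0.667)² × (1.50)⁴ = 2.252.
F_S5662/F_S8580 = (L_S5662/L_S8580)/(d_S5662/d_S8580)² = 2.252 / (5.94)² = 0.06383.

0.0638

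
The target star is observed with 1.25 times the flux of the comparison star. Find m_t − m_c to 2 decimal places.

-0.24

m_t − m_c = −2.5 log₁₀(F_t/F_c) = −2.5 log₁₀(1.25) = −2.5 × (0.097) = -0.242.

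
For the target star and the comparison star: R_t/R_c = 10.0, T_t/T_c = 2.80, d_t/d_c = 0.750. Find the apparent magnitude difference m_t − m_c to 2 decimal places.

-10.10

L_t/L_c = (10.0)²(2.80)⁴ = 6147.
F_t/F_c = (L_t/L_c)/(d_t/d_c)² = 6147/0.5625 = 1.093×10^4.
m_t − m_c = −2.5 log₁₀(1.093×10^4) = -10.10.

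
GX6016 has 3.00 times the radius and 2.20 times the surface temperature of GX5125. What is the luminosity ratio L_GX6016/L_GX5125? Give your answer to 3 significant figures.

From the Stefan–Boltzmann law, L ∝ R²T⁴, so
L_GX6016/L_GX5125 = (R_GX6016/R_GX5125)² (T_GX6016/T_GX5125)⁴ = (3.00)² × (2.20)⁴ = 9.000 × 23.43 = 210.8.

211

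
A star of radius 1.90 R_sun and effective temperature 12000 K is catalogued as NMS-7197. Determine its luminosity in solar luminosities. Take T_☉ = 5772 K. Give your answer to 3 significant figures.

67.4 solar luminosities

L/L_☉ = (R/R_☉)² (T/T_☉)⁴ = (1.90)² × (12000/5772)⁴
       = 3.610 × (2.079)⁴ = 3.610 × 18.68 = 67.44.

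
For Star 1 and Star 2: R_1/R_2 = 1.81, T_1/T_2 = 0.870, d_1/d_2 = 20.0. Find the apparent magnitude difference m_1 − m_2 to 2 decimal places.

5.82

L_1/L_2 = (1.81)²(0.870)⁴ = 1.877.
F_1/F_2 = (L_1/L_2)/(d_1/d_2)² = 1.877/400.0 = 0.004692.
m_1 − m_2 = −2.5 log₁₀(0.004692) = 5.82.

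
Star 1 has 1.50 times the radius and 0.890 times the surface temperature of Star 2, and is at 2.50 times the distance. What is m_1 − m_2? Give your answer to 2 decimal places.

1.62

L_1/L_2 = (1.50)²(0.890)⁴ = 1.412.
F_1/F_2 = (L_1/L_2)/(d_1/d_2)² = 1.412/6.250 = 0.2259.
m_1 − m_2 = −2.5 log₁₀(0.2259) = 1.62.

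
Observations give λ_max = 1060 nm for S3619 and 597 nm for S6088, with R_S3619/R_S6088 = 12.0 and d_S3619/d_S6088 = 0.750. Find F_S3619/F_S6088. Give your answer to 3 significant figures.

Wien's law: T_S3619/T_S6088 = λ_S6088/λ_S3619 = 597/1060 = 0.5632.
L_S3619/L_S6088 = (R_S3619/R_S6088)²(T_S3619/T_S6088)⁴ = (12.0)²(0.5632)⁴ = 14.49.
F_S3619/F_S6088 = (L_S3619/L_S6088)/(d_S3619/d_S6088)² = 14.49/(0.750)² = 25.76.

25.8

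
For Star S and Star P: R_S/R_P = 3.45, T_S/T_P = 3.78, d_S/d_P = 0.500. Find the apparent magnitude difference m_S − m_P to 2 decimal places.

-9.97

L_S/L_P = (3.45)²(3.78)⁴ = 2430.
F_S/F_P = (L_S/L_P)/(d_S/d_P)² = 2430/0.2500 = 9720.
m_S − m_P = −2.5 log₁₀(9720) = -9.97.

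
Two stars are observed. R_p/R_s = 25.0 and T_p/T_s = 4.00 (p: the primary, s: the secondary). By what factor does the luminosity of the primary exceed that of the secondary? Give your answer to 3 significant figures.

From the Stefan–Boltzmann law, L ∝ R²T⁴, so
L_p/L_s = (R_p/R_s)² (T_p/T_s)⁴ = (25.0)² × (4.00)⁴ = 625.0 × 256.0 = 1.600×10^5.

1.60×10^5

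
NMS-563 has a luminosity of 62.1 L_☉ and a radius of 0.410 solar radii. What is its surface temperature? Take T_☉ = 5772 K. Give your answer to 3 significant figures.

T/T_☉ = (L/L_☉)^(1/4) / (R/R_☉)^(1/2)
T = 5772 × (62.1)^(1/4) / √(0.410) = 5772 × 2.807 / 0.6403 = 2.531×10^4 K.

2.53×10^4 K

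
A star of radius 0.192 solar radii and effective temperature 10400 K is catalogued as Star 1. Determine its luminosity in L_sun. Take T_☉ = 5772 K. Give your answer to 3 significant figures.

L/L_☉ = (R/R_☉)² (T/T_☉)⁴ = (0.192)² × (10400/5772)⁴
       = 0.03686 × (1.802)⁴ = 0.03686 × 10.54 = 0.3885.

0.389 L_sun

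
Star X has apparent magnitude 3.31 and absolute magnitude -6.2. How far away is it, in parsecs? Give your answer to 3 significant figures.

m − M = 5 log₁₀(d/10 pc)
3.31 − (-6.2) = 9.51 = 5 log₁₀(d/10)
d = 10 × 10^(9.51/5) = 10 × 10^1.902 = 798.0 pc.

798 pc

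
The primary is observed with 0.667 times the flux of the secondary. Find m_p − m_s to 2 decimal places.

m_p − m_s = −2.5 log₁₀(F_p/F_s) = −2.5 log₁₀(0.667) = −2.5 × (-0.176) = 0.440.

0.44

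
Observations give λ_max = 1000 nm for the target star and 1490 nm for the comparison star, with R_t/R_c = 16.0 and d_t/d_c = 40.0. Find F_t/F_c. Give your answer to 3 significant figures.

Wien's law: T_t/T_c = λ_c/λ_t = 1490/1000 = 1.490.
L_t/L_c = (R_t/R_c)²(T_t/T_c)⁴ = (16.0)²(1.490)⁴ = 1262.
F_t/F_c = (L_t/L_c)/(d_t/d_c)² = 1262/(40.0)² = 0.7886.

0.789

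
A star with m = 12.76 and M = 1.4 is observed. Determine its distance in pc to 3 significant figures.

1.87×10^3 pc

m − M = 5 log₁₀(d/10 pc)
12.76 − (1.4) = 11.36 = 5 log₁₀(d/10)
d = 10 × 10^(11.36/5) = 10 × 10^2.272 = 1871 pc.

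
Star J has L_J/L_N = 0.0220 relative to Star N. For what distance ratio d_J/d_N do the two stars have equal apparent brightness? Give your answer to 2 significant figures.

0.15

Equal flux requires L_J/d_J² = L_N/d_N², so d_J/d_N = √(L_J/L_N)
= √(0.0220) = 0.1483.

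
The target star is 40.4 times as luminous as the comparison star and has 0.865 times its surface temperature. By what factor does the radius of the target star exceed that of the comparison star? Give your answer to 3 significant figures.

8.49

L ∝ R²T⁴ gives R ∝ √L / T², so
R_t/R_c = √(40.4) / (0.865)² = 6.356 / 0.7482 = 8.495.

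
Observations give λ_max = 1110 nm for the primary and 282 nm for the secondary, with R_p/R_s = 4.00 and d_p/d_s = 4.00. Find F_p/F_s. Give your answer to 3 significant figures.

0.00417

Wien's law: T_p/T_s = λ_s/λ_p = 282/1110 = 0.2541.
L_p/L_s = (R_p/R_s)²(T_p/T_s)⁴ = (4.00)²(0.2541)⁴ = 0.06665.
F_p/F_s = (L_p/L_s)/(d_p/d_s)² = 0.06665/(4.00)² = 0.004166.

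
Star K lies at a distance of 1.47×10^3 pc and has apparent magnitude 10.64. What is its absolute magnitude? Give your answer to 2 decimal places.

M = m − 5 log₁₀(d/10 pc) = 10.64 − 5 log₁₀(1.47×10^3/10)
  = 10.64 − 5 × 2.167 = 10.64 − 10.84 = -0.20.

-0.20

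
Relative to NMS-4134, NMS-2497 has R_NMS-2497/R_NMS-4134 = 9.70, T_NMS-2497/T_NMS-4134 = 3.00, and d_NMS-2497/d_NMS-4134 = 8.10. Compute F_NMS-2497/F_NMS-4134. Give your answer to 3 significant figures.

L_NMS-2497/L_NMS-4134 = (R_NMS-2497/R_NMS-4134)²(T_NMS-2497/T_NMS-4134)⁴ = (9.70)² × (3.00)⁴ = 7621.
F_NMS-2497/F_NMS-4134 = (L_NMS-2497/L_NMS-4134)/(d_NMS-2497/d_NMS-4134)² = 7621 / (8.10)² = 116.2.

116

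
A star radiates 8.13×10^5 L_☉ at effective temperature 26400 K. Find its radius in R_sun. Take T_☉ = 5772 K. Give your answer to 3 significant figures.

R/R_☉ = √(L/L_☉) / (T/T_☉)² = √(8.13×10^5) / (4.574)²
       = 901.7 / 20.92 = 43.10.

43.1 R_sun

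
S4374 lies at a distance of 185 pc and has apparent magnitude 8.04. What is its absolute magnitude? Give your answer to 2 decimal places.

M = m − 5 log₁₀(d/10 pc) = 8.04 − 5 log₁₀(185/10)
  = 8.04 − 5 × 1.267 = 8.04 − 6.34 = 1.70.

1.70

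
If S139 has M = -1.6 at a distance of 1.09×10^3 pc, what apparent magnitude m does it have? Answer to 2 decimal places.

8.59

m = M + 5 log₁₀(d/10 pc) = -1.6 + 5 log₁₀(1.09×10^3/10)
  = -1.6 + 5 × 2.037 = -1.6 + 10.19 = 8.59.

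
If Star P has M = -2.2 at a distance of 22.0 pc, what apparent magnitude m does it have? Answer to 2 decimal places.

-0.49

m = M + 5 log₁₀(d/10 pc) = -2.2 + 5 log₁₀(22.0/10)
  = -2.2 + 5 × 0.342 = -2.2 + 1.71 = -0.49.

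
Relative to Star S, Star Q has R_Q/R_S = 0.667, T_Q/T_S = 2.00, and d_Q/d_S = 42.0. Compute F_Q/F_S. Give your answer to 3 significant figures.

0.00404

L_Q/L_S = (R_Q/R_S)²(T_Q/T_S)⁴ = (0.667)² × (2.00)⁴ = 7.118.
F_Q/F_S = (L_Q/L_S)/(d_Q/d_S)² = 7.118 / (42.0)² = 0.004035.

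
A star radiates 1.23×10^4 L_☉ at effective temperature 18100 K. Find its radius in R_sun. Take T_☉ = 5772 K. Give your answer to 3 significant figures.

11.3 R_sun

R/R_☉ = √(L/L_☉) / (T/T_☉)² = √(1.23×10^4) / (3.136)²
       = 110.9 / 9.833 = 11.28.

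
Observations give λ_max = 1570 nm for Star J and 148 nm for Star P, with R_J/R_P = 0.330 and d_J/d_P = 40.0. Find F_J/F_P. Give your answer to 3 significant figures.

5.37×10^-9

Wien's law: T_J/T_P = λ_P/λ_J = 148/1570 = 0.09427.
L_J/L_P = (R_J/R_P)²(T_J/T_P)⁴ = (0.330)²(0.09427)⁴ = 8.600×10^-6.
F_J/F_P = (L_J/L_P)/(d_J/d_P)² = 8.600×10^-6/(40.0)² = 5.375×10^-9.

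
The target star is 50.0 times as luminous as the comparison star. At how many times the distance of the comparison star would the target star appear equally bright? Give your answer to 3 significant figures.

7.07

Equal flux requires L_t/d_t² = L_c/d_c², so d_t/d_c = √(L_t/L_c)
= √(50.0) = 7.071.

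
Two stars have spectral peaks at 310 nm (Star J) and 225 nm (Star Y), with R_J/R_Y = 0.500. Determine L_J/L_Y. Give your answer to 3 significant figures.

0.0694

Wien's law gives T ∝ 1/λ_max, so T_J/T_Y = λ_Y/λ_J = 225/310 = 0.7258.
Then L ∝ R²T⁴ gives L_J/L_Y = (0.500)² × (0.7258)⁴ = 0.2500 × 0.2775 = 0.06938.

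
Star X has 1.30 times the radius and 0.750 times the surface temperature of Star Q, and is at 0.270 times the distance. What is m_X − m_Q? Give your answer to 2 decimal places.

L_X/L_Q = (1.30)²(0.750)⁴ = 0.5347.
F_X/F_Q = (L_X/L_Q)/(d_X/d_Q)² = 0.5347/0.07290 = 7.335.
m_X − m_Q = −2.5 log₁₀(7.335) = -2.16.

-2.16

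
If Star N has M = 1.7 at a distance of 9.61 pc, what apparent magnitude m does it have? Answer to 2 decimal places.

1.61

m = M + 5 log₁₀(d/10 pc) = 1.7 + 5 log₁₀(9.61/10)
  = 1.7 + 5 × -0.017 = 1.7 + -0.09 = 1.61.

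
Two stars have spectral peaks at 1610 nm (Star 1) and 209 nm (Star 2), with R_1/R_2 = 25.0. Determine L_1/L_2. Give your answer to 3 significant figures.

0.177

Wien's law gives T ∝ 1/λ_max, so T_1/T_2 = λ_2/λ_1 = 209/1610 = 0.1298.
Then L ∝ R²T⁴ gives L_1/L_2 = (25.0)² × (0.1298)⁴ = 625.0 × 2.840×10^-4 = 0.1775.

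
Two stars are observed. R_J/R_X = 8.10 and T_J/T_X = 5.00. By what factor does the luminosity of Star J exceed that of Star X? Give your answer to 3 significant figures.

4.10×10^4

From the Stefan–Boltzmann law, L ∝ R²T⁴, so
L_J/L_X = (R_J/R_X)² (T_J/T_X)⁴ = (8.10)² × (5.00)⁴ = 65.61 × 625.0 = 4.101×10^4.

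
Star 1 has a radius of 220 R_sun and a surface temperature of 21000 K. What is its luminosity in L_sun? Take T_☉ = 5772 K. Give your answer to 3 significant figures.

8.48×10^6 L_sun

L/L_☉ = (R/R_☉)² (T/T_☉)⁴ = (220)² × (21000/5772)⁴
       = 4.840×10^4 × (3.638)⁴ = 4.840×10^4 × 175.2 = 8.480×10^6.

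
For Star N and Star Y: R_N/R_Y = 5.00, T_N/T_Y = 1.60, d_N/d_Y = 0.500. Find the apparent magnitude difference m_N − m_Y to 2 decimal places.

-7.04

L_N/L_Y = (5.00)²(1.60)⁴ = 163.8.
F_N/F_Y = (L_N/L_Y)/(d_N/d_Y)² = 163.8/0.2500 = 655.4.
m_N − m_Y = −2.5 log₁₀(655.4) = -7.04.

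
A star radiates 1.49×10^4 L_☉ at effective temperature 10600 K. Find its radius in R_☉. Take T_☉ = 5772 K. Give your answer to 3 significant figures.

R/R_☉ = √(L/L_☉) / (T/T_☉)² = √(1.49×10^4) / (1.836)²
       = 122.1 / 3.373 = 36.19.

36.2 R_☉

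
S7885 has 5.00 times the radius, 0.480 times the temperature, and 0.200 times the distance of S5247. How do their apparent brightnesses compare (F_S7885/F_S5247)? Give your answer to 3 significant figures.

33.2

L_S7885/L_S5247 = (R_S7885/R_S5247)²(T_S7885/T_S5247)⁴ = (5.00)² × (0.480)⁴ = 1.327.
F_S7885/F_S5247 = (L_S7885/L_S5247)/(d_S7885/d_S5247)² = 1.327 / (0.200)² = 33.18.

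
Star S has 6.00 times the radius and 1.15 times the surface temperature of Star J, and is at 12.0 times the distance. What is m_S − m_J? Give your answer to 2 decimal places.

0.90

L_S/L_J = (6.00)²(1.15)⁴ = 62.96.
F_S/F_J = (L_S/L_J)/(d_S/d_J)² = 62.96/144.0 = 0.4373.
m_S − m_J = −2.5 log₁₀(0.4373) = 0.90.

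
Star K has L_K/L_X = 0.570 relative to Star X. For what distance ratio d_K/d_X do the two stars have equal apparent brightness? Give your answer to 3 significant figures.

0.755

Equal flux requires L_K/d_K² = L_X/d_X², so d_K/d_X = √(L_K/L_X)
= √(0.570) = 0.7550.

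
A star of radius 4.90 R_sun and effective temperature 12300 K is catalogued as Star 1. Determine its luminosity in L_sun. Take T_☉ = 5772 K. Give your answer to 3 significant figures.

495 L_sun

L/L_☉ = (R/R_☉)² (T/T_☉)⁴ = (4.90)² × (12300/5772)⁴
       = 24.01 × (2.131)⁴ = 24.01 × 20.62 = 495.1.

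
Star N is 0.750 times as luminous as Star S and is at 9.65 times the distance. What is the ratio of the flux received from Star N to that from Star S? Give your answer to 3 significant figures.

F = L/(4πd²), so F_N/F_S = (L_N/L_S) / (d_N/d_S)²
= 0.750 / (9.65)² = 0.750 / 93.12 = 0.008054.

0.00805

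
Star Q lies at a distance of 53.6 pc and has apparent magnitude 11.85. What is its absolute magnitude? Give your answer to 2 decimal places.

M = m − 5 log₁₀(d/10 pc) = 11.85 − 5 log₁₀(53.6/10)
  = 11.85 − 5 × 0.729 = 11.85 − 3.65 = 8.20.

8.20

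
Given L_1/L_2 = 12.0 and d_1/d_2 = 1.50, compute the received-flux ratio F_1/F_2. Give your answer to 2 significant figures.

5.3

F = L/(4πd²), so F_1/F_2 = (L_1/L_2) / (d_1/d_2)²
= 12.0 / (1.50)² = 12.0 / 2.250 = 5.333.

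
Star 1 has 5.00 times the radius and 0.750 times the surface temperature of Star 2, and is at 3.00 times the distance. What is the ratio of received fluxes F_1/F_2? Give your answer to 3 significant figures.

L_1/L_2 = (R_1/R_2)²(T_1/T_2)⁴ = (5.00)² × (0.750)⁴ = 7.910.
F_1/F_2 = (L_1/L_2)/(d_1/d_2)² = 7.910 / (3.00)² = 0.8789.

0.879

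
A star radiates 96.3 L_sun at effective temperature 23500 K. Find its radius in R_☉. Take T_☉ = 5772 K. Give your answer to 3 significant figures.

R/R_☉ = √(L/L_☉) / (T/T_☉)² = √(96.3) / (4.071)²
       = 9.813 / 16.58 = 0.5920.

0.592 R_☉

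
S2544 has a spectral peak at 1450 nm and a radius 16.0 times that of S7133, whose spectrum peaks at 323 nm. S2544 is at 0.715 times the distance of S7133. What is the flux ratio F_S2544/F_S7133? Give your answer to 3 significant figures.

1.23

Wien's law: T_S2544/T_S7133 = λ_S7133/λ_S2544 = 323/1450 = 0.2228.
L_S2544/L_S7133 = (R_S2544/R_S7133)²(T_S2544/T_S7133)⁴ = (16.0)²(0.2228)⁴ = 0.6303.
F_S2544/F_S7133 = (L_S2544/L_S7133)/(d_S2544/d_S7133)² = 0.6303/(0.715)² = 1.233.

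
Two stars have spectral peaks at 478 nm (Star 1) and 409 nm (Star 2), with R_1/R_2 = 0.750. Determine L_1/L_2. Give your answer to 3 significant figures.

0.302

Wien's law gives T ∝ 1/λ_max, so T_1/T_2 = λ_2/λ_1 = 409/478 = 0.8556.
Then L ∝ R²T⁴ gives L_1/L_2 = (0.750)² × (0.8556)⁴ = 0.5625 × 0.5360 = 0.3015.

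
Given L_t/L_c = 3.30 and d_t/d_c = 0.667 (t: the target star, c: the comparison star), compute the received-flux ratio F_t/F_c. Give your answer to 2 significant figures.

7.4

F = L/(4πd²), so F_t/F_c = (L_t/L_c) / (d_t/d_c)²
= 3.30 / (0.667)² = 3.30 / 0.4449 = 7.418.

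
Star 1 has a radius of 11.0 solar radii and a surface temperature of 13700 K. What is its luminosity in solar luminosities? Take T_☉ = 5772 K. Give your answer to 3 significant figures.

L/L_☉ = (R/R_☉)² (T/T_☉)⁴ = (11.0)² × (13700/5772)⁴
       = 121.0 × (2.374)⁴ = 121.0 × 31.74 = 3840.

3.84×10^3 solar luminosities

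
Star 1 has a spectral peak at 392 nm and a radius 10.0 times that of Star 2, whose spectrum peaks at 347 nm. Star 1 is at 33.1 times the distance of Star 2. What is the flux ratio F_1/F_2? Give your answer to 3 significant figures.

Wien's law: T_1/T_2 = λ_2/λ_1 = 347/392 = 0.8852.
L_1/L_2 = (R_1/R_2)²(T_1/T_2)⁴ = (10.0)²(0.8852)⁴ = 61.40.
F_1/F_2 = (L_1/L_2)/(d_1/d_2)² = 61.40/(33.1)² = 0.05604.

0.0560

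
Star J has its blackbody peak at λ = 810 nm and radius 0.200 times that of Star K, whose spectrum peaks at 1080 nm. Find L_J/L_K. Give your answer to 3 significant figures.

0.126

Wien's law gives T ∝ 1/λ_max, so T_J/T_K = λ_K/λ_J = 1080/810 = 1.333.
Then L ∝ R²T⁴ gives L_J/L_K = (0.200)² × (1.333)⁴ = 0.04000 × 3.160 = 0.1264.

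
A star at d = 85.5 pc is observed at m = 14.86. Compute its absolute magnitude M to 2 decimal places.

M = m − 5 log₁₀(d/10 pc) = 14.86 − 5 log₁₀(85.5/10)
  = 14.86 − 5 × 0.932 = 14.86 − 4.66 = 10.20.

10.20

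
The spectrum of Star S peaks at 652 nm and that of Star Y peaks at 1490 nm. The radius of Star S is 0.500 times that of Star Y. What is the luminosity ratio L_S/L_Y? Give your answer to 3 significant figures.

6.82

Wien's law gives T ∝ 1/λ_max, so T_S/T_Y = λ_Y/λ_S = 1490/652 = 2.285.
Then L ∝ R²T⁴ gives L_S/L_Y = (0.500)² × (2.285)⁴ = 0.2500 × 27.27 = 6.819.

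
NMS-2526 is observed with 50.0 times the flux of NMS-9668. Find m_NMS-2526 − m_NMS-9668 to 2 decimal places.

m_NMS-2526 − m_NMS-9668 = −2.5 log₁₀(F_NMS-2526/F_NMS-9668) = −2.5 log₁₀(50.0) = −2.5 × (1.699) = -4.247.

-4.25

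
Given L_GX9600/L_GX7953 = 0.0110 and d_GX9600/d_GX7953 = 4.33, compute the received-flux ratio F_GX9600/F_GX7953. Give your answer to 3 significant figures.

5.87×10^-4

F = L/(4πd²), so F_GX9600/F_GX7953 = (L_GX9600/L_GX7953) / (d_GX9600/d_GX7953)²
= 0.0110 / (4.33)² = 0.0110 / 18.75 = 5.867×10^-4.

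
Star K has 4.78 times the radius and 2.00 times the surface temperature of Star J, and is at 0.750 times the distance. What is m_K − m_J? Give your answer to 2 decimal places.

L_K/L_J = (4.78)²(2.00)⁴ = 365.6.
F_K/F_J = (L_K/L_J)/(d_K/d_J)² = 365.6/0.5625 = 649.9.
m_K − m_J = −2.5 log₁₀(649.9) = -7.03.

-7.03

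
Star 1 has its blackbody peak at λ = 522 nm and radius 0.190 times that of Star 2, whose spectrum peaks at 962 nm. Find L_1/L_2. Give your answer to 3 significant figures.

Wien's law gives T ∝ 1/λ_max, so T_1/T_2 = λ_2/λ_1 = 962/522 = 1.843.
Then L ∝ R²T⁴ gives L_1/L_2 = (0.190)² × (1.843)⁴ = 0.03610 × 11.54 = 0.4164.

0.416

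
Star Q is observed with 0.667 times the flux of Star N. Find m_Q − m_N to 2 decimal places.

m_Q − m_N = −2.5 log₁₀(F_Q/F_N) = −2.5 log₁₀(0.667) = −2.5 × (-0.176) = 0.440.

0.44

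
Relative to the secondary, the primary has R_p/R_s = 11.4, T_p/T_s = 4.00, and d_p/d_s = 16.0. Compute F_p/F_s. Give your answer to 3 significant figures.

L_p/L_s = (R_p/R_s)²(T_p/T_s)⁴ = (11.4)² × (4.00)⁴ = 3.327×10^4.
F_p/F_s = (L_p/L_s)/(d_p/d_s)² = 3.327×10^4 / (16.0)² = 130.0.

130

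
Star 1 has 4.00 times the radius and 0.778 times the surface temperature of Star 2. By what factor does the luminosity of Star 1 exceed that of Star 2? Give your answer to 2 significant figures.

From the Stefan–Boltzmann law, L ∝ R²T⁴, so
L_1/L_2 = (R_1/R_2)² (T_1/T_2)⁴ = (4.00)² × (0.778)⁴ = 16.00 × 0.3664 = 5.862.

5.9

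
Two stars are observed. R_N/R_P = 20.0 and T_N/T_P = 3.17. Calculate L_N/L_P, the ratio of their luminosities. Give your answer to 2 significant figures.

4.0×10^4

From the Stefan–Boltzmann law, L ∝ R²T⁴, so
L_N/L_P = (R_N/R_P)² (T_N/T_P)⁴ = (20.0)² × (3.17)⁴ = 400.0 × 101.0 = 4.039×10^4.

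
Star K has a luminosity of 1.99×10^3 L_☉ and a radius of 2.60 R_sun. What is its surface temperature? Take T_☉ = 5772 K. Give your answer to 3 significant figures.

T/T_☉ = (L/L_☉)^(1/4) / (R/R_☉)^(1/2)
T = 5772 × (1.99×10^3)^(1/4) / √(2.60) = 5772 × 6.679 / 1.612 = 2.391×10^4 K.

2.39×10^4 K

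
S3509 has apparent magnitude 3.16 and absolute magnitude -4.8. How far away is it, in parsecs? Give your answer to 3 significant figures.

m − M = 5 log₁₀(d/10 pc)
3.16 − (-4.8) = 7.96 = 5 log₁₀(d/10)
d = 10 × 10^(7.96/5) = 10 × 10^1.592 = 390.8 pc.

391 pc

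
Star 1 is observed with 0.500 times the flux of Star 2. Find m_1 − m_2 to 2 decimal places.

m_1 − m_2 = −2.5 log₁₀(F_1/F_2) = −2.5 log₁₀(0.500) = −2.5 × (-0.301) = 0.753.

0.75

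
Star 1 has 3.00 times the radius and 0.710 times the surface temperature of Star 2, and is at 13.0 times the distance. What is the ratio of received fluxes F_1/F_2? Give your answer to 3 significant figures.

0.0135

L_1/L_2 = (R_1/R_2)²(T_1/T_2)⁴ = (3.00)² × (0.710)⁴ = 2.287.
F_1/F_2 = (L_1/L_2)/(d_1/d_2)² = 2.287 / (13.0)² = 0.01353.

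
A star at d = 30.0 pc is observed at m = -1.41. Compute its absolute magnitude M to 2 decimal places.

M = m − 5 log₁₀(d/10 pc) = -1.41 − 5 log₁₀(30.0/10)
  = -1.41 − 5 × 0.477 = -1.41 − 2.39 = -3.80.

-3.80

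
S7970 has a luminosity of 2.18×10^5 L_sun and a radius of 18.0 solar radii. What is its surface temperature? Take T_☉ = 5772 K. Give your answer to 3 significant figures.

T/T_☉ = (L/L_☉)^(1/4) / (R/R_☉)^(1/2)
T = 5772 × (2.18×10^5)^(1/4) / √(18.0) = 5772 × 21.61 / 4.243 = 2.940×10^4 K.

2.94×10^4 K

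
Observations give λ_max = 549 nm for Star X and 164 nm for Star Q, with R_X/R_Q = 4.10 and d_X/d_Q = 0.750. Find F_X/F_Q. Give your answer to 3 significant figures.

0.238

Wien's law: T_X/T_Q = λ_Q/λ_X = 164/549 = 0.2987.
L_X/L_Q = (R_X/R_Q)²(T_X/T_Q)⁴ = (4.10)²(0.2987)⁴ = 0.1339.
F_X/F_Q = (L_X/L_Q)/(d_X/d_Q)² = 0.1339/(0.750)² = 0.2380.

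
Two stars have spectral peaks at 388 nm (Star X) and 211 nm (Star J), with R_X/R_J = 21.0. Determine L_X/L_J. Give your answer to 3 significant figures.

38.6

Wien's law gives T ∝ 1/λ_max, so T_X/T_J = λ_J/λ_X = 211/388 = 0.5438.
Then L ∝ R²T⁴ gives L_X/L_J = (21.0)² × (0.5438)⁴ = 441.0 × 0.08746 = 38.57.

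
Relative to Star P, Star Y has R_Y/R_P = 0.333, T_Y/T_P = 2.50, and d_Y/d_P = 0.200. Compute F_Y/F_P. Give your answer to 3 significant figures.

L_Y/L_P = (R_Y/R_P)²(T_Y/T_P)⁴ = (0.333)² × (2.50)⁴ = 4.332.
F_Y/F_P = (L_Y/L_P)/(d_Y/d_P)² = 4.332 / (0.200)² = 108.3.

108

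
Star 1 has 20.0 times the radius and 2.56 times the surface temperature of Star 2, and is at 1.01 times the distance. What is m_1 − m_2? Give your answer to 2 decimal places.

L_1/L_2 = (20.0)²(2.56)⁴ = 1.718×10^4.
F_1/F_2 = (L_1/L_2)/(d_1/d_2)² = 1.718×10^4/1.020 = 1.684×10^4.
m_1 − m_2 = −2.5 log₁₀(1.684×10^4) = -10.57.

-10.57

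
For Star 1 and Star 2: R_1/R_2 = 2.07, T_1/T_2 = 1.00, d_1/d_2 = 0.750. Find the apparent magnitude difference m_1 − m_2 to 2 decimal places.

L_1/L_2 = (2.07)²(1.00)⁴ = 4.285.
F_1/F_2 = (L_1/L_2)/(d_1/d_2)² = 4.285/0.5625 = 7.618.
m_1 − m_2 = −2.5 log₁₀(7.618) = -2.20.

-2.20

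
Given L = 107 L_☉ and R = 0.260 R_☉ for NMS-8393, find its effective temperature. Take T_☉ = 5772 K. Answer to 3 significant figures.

T/T_☉ = (L/L_☉)^(1/4) / (R/R_☉)^(1/2)
T = 5772 × (107)^(1/4) / √(0.260) = 5772 × 3.216 / 0.5099 = 3.641×10^4 K.

3.64×10^4 K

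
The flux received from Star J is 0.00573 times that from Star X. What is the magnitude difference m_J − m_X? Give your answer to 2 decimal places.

5.60

m_J − m_X = −2.5 log₁₀(F_J/F_X) = −2.5 log₁₀(0.00573) = −2.5 × (-2.242) = 5.605.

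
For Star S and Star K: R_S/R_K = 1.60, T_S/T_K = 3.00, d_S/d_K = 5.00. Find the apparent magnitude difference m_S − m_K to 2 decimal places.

-2.30

L_S/L_K = (1.60)²(3.00)⁴ = 207.4.
F_S/F_K = (L_S/L_K)/(d_S/d_K)² = 207.4/25.00 = 8.294.
m_S − m_K = −2.5 log₁₀(8.294) = -2.30.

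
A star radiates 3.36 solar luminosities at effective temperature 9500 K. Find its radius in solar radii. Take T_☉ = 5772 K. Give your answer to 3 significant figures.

0.677 solar radii

R/R_☉ = √(L/L_☉) / (T/T_☉)² = √(3.36) / (1.646)²
       = 1.833 / 2.709 = 0.6767.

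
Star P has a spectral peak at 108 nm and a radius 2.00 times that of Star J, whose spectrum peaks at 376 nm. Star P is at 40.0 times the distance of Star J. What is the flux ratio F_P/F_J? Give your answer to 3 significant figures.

Wien's law: T_P/T_J = λ_J/λ_P = 376/108 = 3.481.
L_P/L_J = (R_P/R_J)²(T_P/T_J)⁴ = (2.00)²(3.481)⁴ = 587.6.
F_P/F_J = (L_P/L_J)/(d_P/d_J)² = 587.6/(40.0)² = 0.3673.

0.367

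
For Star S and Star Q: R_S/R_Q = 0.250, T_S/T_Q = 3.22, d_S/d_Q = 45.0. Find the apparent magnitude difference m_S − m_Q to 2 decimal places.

L_S/L_Q = (0.250)²(3.22)⁴ = 6.719.
F_S/F_Q = (L_S/L_Q)/(d_S/d_Q)² = 6.719/2025 = 0.003318.
m_S − m_Q = −2.5 log₁₀(0.003318) = 6.20.

6.20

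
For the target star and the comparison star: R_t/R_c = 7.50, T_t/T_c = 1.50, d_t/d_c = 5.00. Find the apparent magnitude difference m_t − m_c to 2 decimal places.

L_t/L_c = (7.50)²(1.50)⁴ = 284.8.
F_t/F_c = (L_t/L_c)/(d_t/d_c)² = 284.8/25.00 = 11.39.
m_t − m_c = −2.5 log₁₀(11.39) = -2.64.

-2.64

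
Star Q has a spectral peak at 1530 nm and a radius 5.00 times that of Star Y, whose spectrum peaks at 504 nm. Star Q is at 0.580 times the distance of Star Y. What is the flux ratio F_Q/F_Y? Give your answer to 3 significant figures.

Wien's law: T_Q/T_Y = λ_Y/λ_Q = 504/1530 = 0.3294.
L_Q/L_Y = (R_Q/R_Y)²(T_Q/T_Y)⁴ = (5.00)²(0.3294)⁴ = 0.2944.
F_Q/F_Y = (L_Q/L_Y)/(d_Q/d_Y)² = 0.2944/(0.580)² = 0.8751.

0.875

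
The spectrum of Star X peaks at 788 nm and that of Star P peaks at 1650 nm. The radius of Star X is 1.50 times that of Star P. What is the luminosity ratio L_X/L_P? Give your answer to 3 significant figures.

Wien's law gives T ∝ 1/λ_max, so T_X/T_P = λ_P/λ_X = 1650/788 = 2.094.
Then L ∝ R²T⁴ gives L_X/L_P = (1.50)² × (2.094)⁴ = 2.250 × 19.22 = 43.25.

43.3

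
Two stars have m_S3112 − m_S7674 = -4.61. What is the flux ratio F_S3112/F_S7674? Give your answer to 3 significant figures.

F_S3112/F_S7674 = 10^(−(m_S3112 − m_S7674)/2.5) = 10^(4.61/2.5) = 10^1.844 = 69.82.

69.8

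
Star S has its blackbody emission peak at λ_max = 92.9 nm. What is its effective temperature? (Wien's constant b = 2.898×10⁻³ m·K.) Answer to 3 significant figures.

T = b/λ_max = 2.898×10⁻³ / (92.9×10⁻⁹) = 3.119×10^4 K.

3.12×10^4 K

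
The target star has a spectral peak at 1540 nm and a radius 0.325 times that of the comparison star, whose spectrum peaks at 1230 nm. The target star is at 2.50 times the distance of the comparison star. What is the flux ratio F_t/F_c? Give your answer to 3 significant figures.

Wien's law: T_t/T_c = λ_c/λ_t = 1230/1540 = 0.7987.
L_t/L_c = (R_t/R_c)²(T_t/T_c)⁴ = (0.325)²(0.7987)⁴ = 0.04298.
F_t/F_c = (L_t/L_c)/(d_t/d_c)² = 0.04298/(2.50)² = 0.006877.

0.00688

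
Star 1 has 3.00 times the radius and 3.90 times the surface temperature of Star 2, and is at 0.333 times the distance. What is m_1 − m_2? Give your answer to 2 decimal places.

-10.68

L_1/L_2 = (3.00)²(3.90)⁴ = 2082.
F_1/F_2 = (L_1/L_2)/(d_1/d_2)² = 2082/0.1109 = 1.878×10^4.
m_1 − m_2 = −2.5 log₁₀(1.878×10^4) = -10.68.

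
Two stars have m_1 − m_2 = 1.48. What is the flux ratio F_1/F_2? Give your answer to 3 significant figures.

F_1/F_2 = 10^(−(m_1 − m_2)/2.5) = 10^(-1.48/2.5) = 10^-0.592 = 0.2559.

0.256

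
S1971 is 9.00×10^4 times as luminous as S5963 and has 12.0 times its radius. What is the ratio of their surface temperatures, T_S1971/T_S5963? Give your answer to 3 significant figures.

5.00

L ∝ R²T⁴ gives T ∝ (L/R²)^(1/4), so
T_S1971/T_S5963 = (9.00×10^4 / 12.0²)^(1/4) = (625.0)^(1/4) = 5.000.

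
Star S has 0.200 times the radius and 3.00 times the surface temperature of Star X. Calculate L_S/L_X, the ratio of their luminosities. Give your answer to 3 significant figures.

3.24

From the Stefan–Boltzmann law, L ∝ R²T⁴, so
L_S/L_X = (R_S/R_X)² (T_S/T_X)⁴ = (0.200)² × (3.00)⁴ = 0.04000 × 81.00 = 3.240.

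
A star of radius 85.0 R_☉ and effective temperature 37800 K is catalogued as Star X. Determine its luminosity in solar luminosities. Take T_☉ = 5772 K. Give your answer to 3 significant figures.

L/L_☉ = (R/R_☉)² (T/T_☉)⁴ = (85.0)² × (37800/5772)⁴
       = 7225 × (6.549)⁴ = 7225 × 1839 = 1.329×10^7.

1.33×10^7 solar luminosities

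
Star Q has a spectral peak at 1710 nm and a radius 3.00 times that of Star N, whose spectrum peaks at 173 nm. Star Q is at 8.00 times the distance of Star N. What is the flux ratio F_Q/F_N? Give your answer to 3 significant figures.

1.47×10^-5

Wien's law: T_Q/T_N = λ_N/λ_Q = 173/1710 = 0.1012.
L_Q/L_N = (R_Q/R_N)²(T_Q/T_N)⁴ = (3.00)²(0.1012)⁴ = 9.428×10^-4.
F_Q/F_N = (L_Q/L_N)/(d_Q/d_N)² = 9.428×10^-4/(8.00)² = 1.473×10^-5.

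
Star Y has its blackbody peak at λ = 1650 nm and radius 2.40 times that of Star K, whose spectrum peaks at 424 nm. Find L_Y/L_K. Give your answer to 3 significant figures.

0.0251

Wien's law gives T ∝ 1/λ_max, so T_Y/T_K = λ_K/λ_Y = 424/1650 = 0.2570.
Then L ∝ R²T⁴ gives L_Y/L_K = (2.40)² × (0.2570)⁴ = 5.760 × 0.004360 = 0.02512.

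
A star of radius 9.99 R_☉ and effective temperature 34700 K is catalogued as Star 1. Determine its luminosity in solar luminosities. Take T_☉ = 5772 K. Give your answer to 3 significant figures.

L/L_☉ = (R/R_☉)² (T/T_☉)⁴ = (9.99)² × (34700/5772)⁴
       = 99.80 × (6.012)⁴ = 99.80 × 1306 = 1.304×10^5.

1.30×10^5 solar luminosities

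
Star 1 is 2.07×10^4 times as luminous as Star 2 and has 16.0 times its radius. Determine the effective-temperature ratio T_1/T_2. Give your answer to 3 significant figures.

L ∝ R²T⁴ gives T ∝ (L/R²)^(1/4), so
T_1/T_2 = (2.07×10^4 / 16.0²)^(1/4) = (80.86)^(1/4) = 2.999.

3.00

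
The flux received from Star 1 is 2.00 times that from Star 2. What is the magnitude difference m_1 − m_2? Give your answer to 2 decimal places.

m_1 − m_2 = −2.5 log₁₀(F_1/F_2) = −2.5 log₁₀(2.00) = −2.5 × (0.301) = -0.753.

-0.75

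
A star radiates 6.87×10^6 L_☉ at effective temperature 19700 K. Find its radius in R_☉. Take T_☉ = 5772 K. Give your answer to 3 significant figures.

225 R_☉

R/R_☉ = √(L/L_☉) / (T/T_☉)² = √(6.87×10^6) / (3.413)²
       = 2621 / 11.65 = 225.0.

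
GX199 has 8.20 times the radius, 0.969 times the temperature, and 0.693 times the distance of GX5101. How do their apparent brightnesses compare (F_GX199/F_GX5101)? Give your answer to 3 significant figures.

123

L_GX199/L_GX5101 = (R_GX199/R_GX5101)²(T_GX199/T_GX5101)⁴ = (8.20)² × (0.969)⁴ = 59.28.
F_GX199/F_GX5101 = (L_GX199/L_GX5101)/(d_GX199/d_GX5101)² = 59.28 / (0.693)² = 123.4.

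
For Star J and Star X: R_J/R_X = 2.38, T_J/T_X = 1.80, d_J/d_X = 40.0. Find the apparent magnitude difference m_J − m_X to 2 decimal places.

L_J/L_X = (2.38)²(1.80)⁴ = 59.46.
F_J/F_X = (L_J/L_X)/(d_J/d_X)² = 59.46/1600 = 0.03716.
m_J − m_X = −2.5 log₁₀(0.03716) = 3.57.

3.57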